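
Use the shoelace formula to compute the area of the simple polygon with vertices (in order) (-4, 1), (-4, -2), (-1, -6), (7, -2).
Area = 77/2

Shoelace formula: Area = (1/2) |Σ_i (x_i · y_{i+1} − x_{i+1} · y_i)| (indices mod n). Compute each cross term:
  (-4)(-2) − (-4)(1) = 12
  (-4)(-6) − (-1)(-2) = 22
  (-1)(-2) − (7)(-6) = 44
  (7)(1) − (-4)(-2) = -1
Sum = 77, so (signed) Area = 77/2 = 77/2, |Area| = 77/2.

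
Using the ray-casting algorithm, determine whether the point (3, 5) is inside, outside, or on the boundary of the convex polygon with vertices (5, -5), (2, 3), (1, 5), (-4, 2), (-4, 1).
The point (3, 5) lies strictly outside the polygon

Cast a horizontal ray to the right from the query point and count how many polygon edges it crosses (each edge strictly once or zero times, handled with the usual half-open convention). 
Parity of crossings → even ⇒ outside.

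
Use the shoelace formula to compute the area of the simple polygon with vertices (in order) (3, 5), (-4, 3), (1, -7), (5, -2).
Area = 59

Shoelace formula: Area = (1/2) |Σ_i (x_i · y_{i+1} − x_{i+1} · y_i)| (indices mod n). Compute each cross term:
  (3)(3) − (-4)(5) = 29
  (-4)(-7) − (1)(3) = 25
  (1)(-2) − (5)(-7) = 33
  (5)(5) − (3)(-2) = 31
Sum = 118, so (signed) Area = 118/2 = 59, |Area| = 59.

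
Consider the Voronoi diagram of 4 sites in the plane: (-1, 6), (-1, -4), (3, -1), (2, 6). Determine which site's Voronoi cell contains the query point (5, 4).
Nearest site = (2, 6)

The Voronoi cell of site s contains exactly those query points closer to s than to any other site. Compute squared distances from q = (5, 4) to each site:
  (2 − 5)² + (6 − 4)² = 13
  (3 − 5)² + (-1 − 4)² = 29
  (-1 − 5)² + (6 − 4)² = 40
  (-1 − 5)² + (-4 − 4)² = 100
Minimum is attained by (2, 6), so q lies in its Voronoi cell.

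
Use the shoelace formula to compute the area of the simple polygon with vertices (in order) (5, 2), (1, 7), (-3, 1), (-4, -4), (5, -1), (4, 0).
Area = 107/2

Shoelace formula: Area = (1/2) |Σ_i (x_i · y_{i+1} − x_{i+1} · y_i)| (indices mod n). Compute each cross term:
  (5)(7) − (1)(2) = 33
  (1)(1) − (-3)(7) = 22
  (-3)(-4) − (-4)(1) = 16
  (-4)(-1) − (5)(-4) = 24
  (5)(0) − (4)(-1) = 4
  (4)(2) − (5)(0) = 8
Sum = 107, so (signed) Area = 107/2 = 107/2, |Area| = 107/2.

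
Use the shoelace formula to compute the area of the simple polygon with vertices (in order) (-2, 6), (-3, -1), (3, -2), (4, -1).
Area = 28

Shoelace formula: Area = (1/2) |Σ_i (x_i · y_{i+1} − x_{i+1} · y_i)| (indices mod n). Compute each cross term:
  (-2)(-1) − (-3)(6) = 20
  (-3)(-2) − (3)(-1) = 9
  (3)(-1) − (4)(-2) = 5
  (4)(6) − (-2)(-1) = 22
Sum = 56, so (signed) Area = 56/2 = 28, |Area| = 28.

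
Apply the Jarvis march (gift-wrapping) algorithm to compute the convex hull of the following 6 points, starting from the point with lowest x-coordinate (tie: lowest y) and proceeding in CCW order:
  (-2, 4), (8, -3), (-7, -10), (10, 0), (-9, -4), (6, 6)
Hull (CCW) = [(-9, -4), (-7, -10), (8, -3), (10, 0), (6, 6), (-2, 4)]

Jarvis march: at each step, from the current hull vertex p, select the next vertex q as the point such that every other point lies strictly to the left of (or on) the directed line p → q. (Equivalently: for every other point r, the cross product (q − p) × (r − p) ≥ 0.)
Starting point (lowest x, tie lowest y): (-9, -4). Wrap until returning to start. Resulting hull: (-9, -4), (-7, -10), (8, -3), (10, 0), (6, 6), (-2, 4).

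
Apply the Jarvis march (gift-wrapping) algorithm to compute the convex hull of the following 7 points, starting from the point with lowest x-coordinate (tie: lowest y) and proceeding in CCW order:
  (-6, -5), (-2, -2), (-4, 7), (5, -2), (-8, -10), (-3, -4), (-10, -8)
Hull (CCW) = [(-10, -8), (-8, -10), (5, -2), (-4, 7)]

Jarvis march: at each step, from the current hull vertex p, select the next vertex q as the point such that every other point lies strictly to the left of (or on) the directed line p → q. (Equivalently: for every other point r, the cross product (q − p) × (r − p) ≥ 0.)
Starting point (lowest x, tie lowest y): (-10, -8). Wrap until returning to start. Resulting hull: (-10, -8), (-8, -10), (5, -2), (-4, 7).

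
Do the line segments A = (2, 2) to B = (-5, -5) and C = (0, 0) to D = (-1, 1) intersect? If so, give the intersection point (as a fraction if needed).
Yes; intersection at (0, 0) (t = 2/7 on AB, s = 0 on CD)

Parametrize AB as A + t(B − A) = (2 + -7 t, 2 + -7 t) and CD as C + s(D − C) = (0 + -1 s, 0 + 1 s). Solve the linear system for (t, s). Determinant = 14 ≠ 0, so a unique intersection of the containing lines exists. Solution: t = 2/7, s = 0 — both in [0, 1], so the segments cross. Intersection point: (0, 0).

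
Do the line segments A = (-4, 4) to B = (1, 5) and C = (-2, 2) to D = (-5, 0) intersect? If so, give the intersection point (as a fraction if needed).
No (intersection of containing lines falls outside at least one segment)

Parametrize and solve: t = 10/7, s = -12/7. At least one of these is outside [0, 1], so the segments do not intersect.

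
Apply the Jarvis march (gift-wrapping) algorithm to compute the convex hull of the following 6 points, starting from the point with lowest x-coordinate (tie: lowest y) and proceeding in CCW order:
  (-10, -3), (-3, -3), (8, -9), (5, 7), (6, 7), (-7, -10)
Hull (CCW) = [(-10, -3), (-7, -10), (8, -9), (6, 7), (5, 7)]

Jarvis march: at each step, from the current hull vertex p, select the next vertex q as the point such that every other point lies strictly to the left of (or on) the directed line p → q. (Equivalently: for every other point r, the cross product (q − p) × (r − p) ≥ 0.)
Starting point (lowest x, tie lowest y): (-10, -3). Wrap until returning to start. Resulting hull: (-10, -3), (-7, -10), (8, -9), (6, 7), (5, 7).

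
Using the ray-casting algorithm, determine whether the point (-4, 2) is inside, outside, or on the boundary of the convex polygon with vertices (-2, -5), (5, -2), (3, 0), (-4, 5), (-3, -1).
The point (-4, 2) lies strictly outside the polygon

Cast a horizontal ray to the right from the query point and count how many polygon edges it crosses (each edge strictly once or zero times, handled with the usual half-open convention). 
Parity of crossings → even ⇒ outside.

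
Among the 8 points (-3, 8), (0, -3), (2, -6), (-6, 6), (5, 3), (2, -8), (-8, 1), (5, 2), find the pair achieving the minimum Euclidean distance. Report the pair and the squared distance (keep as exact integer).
Pair = ((5, 3), (5, 2)); squared distance = 1

Compute all C(8, 2) = 28 pairwise squared distances (x_i − x_j)² + (y_i − y_j)². The minimum is 1, attained by the pair ((5, 3), (5, 2)).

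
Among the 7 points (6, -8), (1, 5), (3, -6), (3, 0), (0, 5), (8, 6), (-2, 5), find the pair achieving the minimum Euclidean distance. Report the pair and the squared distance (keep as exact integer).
Pair = ((1, 5), (0, 5)); squared distance = 1

Compute all C(7, 2) = 21 pairwise squared distances (x_i − x_j)² + (y_i − y_j)². The minimum is 1, attained by the pair ((1, 5), (0, 5)).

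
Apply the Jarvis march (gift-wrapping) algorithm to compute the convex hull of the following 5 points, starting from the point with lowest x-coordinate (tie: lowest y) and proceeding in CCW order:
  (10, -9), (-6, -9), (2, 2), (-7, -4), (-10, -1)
Hull (CCW) = [(-10, -1), (-6, -9), (10, -9), (2, 2)]

Jarvis march: at each step, from the current hull vertex p, select the next vertex q as the point such that every other point lies strictly to the left of (or on) the directed line p → q. (Equivalently: for every other point r, the cross product (q − p) × (r − p) ≥ 0.)
Starting point (lowest x, tie lowest y): (-10, -1). Wrap until returning to start. Resulting hull: (-10, -1), (-6, -9), (10, -9), (2, 2).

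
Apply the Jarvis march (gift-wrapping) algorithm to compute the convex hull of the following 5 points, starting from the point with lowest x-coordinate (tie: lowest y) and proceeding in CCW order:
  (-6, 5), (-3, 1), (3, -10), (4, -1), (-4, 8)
Hull (CCW) = [(-6, 5), (3, -10), (4, -1), (-4, 8)]

Jarvis march: at each step, from the current hull vertex p, select the next vertex q as the point such that every other point lies strictly to the left of (or on) the directed line p → q. (Equivalently: for every other point r, the cross product (q − p) × (r − p) ≥ 0.)
Starting point (lowest x, tie lowest y): (-6, 5). Wrap until returning to start. Resulting hull: (-6, 5), (3, -10), (4, -1), (-4, 8).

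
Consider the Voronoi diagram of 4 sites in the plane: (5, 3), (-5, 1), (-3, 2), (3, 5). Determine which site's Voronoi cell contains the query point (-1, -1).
Nearest site = (-3, 2)

The Voronoi cell of site s contains exactly those query points closer to s than to any other site. Compute squared distances from q = (-1, -1) to each site:
  (-3 − -1)² + (2 − -1)² = 13
  (-5 − -1)² + (1 − -1)² = 20
  (3 − -1)² + (5 − -1)² = 52
  (5 − -1)² + (3 − -1)² = 52
Minimum is attained by (-3, 2), so q lies in its Voronoi cell.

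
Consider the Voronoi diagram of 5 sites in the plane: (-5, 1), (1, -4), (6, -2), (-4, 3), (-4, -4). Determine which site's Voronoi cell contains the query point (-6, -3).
Nearest site = (-4, -4)

The Voronoi cell of site s contains exactly those query points closer to s than to any other site. Compute squared distances from q = (-6, -3) to each site:
  (-4 − -6)² + (-4 − -3)² = 5
  (-5 − -6)² + (1 − -3)² = 17
  (-4 − -6)² + (3 − -3)² = 40
  (1 − -6)² + (-4 − -3)² = 50
  (6 − -6)² + (-2 − -3)² = 145
Minimum is attained by (-4, -4), so q lies in its Voronoi cell.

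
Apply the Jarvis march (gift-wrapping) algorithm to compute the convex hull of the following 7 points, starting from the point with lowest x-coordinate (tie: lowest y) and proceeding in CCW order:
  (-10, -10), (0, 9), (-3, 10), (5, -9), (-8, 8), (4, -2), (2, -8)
Hull (CCW) = [(-10, -10), (5, -9), (4, -2), (0, 9), (-3, 10), (-8, 8)]

Jarvis march: at each step, from the current hull vertex p, select the next vertex q as the point such that every other point lies strictly to the left of (or on) the directed line p → q. (Equivalently: for every other point r, the cross product (q − p) × (r − p) ≥ 0.)
Starting point (lowest x, tie lowest y): (-10, -10). Wrap until returning to start. Resulting hull: (-10, -10), (5, -9), (4, -2), (0, 9), (-3, 10), (-8, 8).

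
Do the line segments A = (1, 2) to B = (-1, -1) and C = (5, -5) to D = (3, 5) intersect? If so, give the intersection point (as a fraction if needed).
No (intersection of containing lines falls outside at least one segment)

Parametrize and solve: t = -1, s = 1. At least one of these is outside [0, 1], so the segments do not intersect.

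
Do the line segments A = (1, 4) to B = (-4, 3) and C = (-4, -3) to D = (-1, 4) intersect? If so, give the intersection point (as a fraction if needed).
Yes; intersection at (-19/16, 57/16) (t = 7/16 on AB, s = 15/16 on CD)

Parametrize AB as A + t(B − A) = (1 + -5 t, 4 + -1 t) and CD as C + s(D − C) = (-4 + 3 s, -3 + 7 s). Solve the linear system for (t, s). Determinant = 32 ≠ 0, so a unique intersection of the containing lines exists. Solution: t = 7/16, s = 15/16 — both in [0, 1], so the segments cross. Intersection point: (-19/16, 57/16).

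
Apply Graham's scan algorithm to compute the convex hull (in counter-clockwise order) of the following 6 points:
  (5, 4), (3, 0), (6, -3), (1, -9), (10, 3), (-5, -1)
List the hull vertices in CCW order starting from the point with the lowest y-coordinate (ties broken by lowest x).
Hull (CCW) = [(1, -9), (6, -3), (10, 3), (5, 4), (-5, -1)]

Graham scan procedure:
  1. Find the pivot p₀ = point with lowest y (tie → lowest x): (1, -9).
  2. Sort the remaining points by polar angle around p₀.
  3. Walk through sorted points, maintaining a stack; pop the top while the last three entries make a non-left turn (cross product ≤ 0).
  4. Final stack is the convex hull in CCW order: (1, -9), (6, -3), (10, 3), (5, 4), (-5, -1).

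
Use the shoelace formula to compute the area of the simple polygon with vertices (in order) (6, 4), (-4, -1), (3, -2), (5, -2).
Area = 57/2

Shoelace formula: Area = (1/2) |Σ_i (x_i · y_{i+1} − x_{i+1} · y_i)| (indices mod n). Compute each cross term:
  (6)(-1) − (-4)(4) = 10
  (-4)(-2) − (3)(-1) = 11
  (3)(-2) − (5)(-2) = 4
  (5)(4) − (6)(-2) = 32
Sum = 57, so (signed) Area = 57/2 = 57/2, |Area| = 57/2.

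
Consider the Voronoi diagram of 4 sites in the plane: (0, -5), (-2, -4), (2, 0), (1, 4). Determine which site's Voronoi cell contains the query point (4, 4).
Nearest site = (1, 4)

The Voronoi cell of site s contains exactly those query points closer to s than to any other site. Compute squared distances from q = (4, 4) to each site:
  (1 − 4)² + (4 − 4)² = 9
  (2 − 4)² + (0 − 4)² = 20
  (0 − 4)² + (-5 − 4)² = 97
  (-2 − 4)² + (-4 − 4)² = 100
Minimum is attained by (1, 4), so q lies in its Voronoi cell.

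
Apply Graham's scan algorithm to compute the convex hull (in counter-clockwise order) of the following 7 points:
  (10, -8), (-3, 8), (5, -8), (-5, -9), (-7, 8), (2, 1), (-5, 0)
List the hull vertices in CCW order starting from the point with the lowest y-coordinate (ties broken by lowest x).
Hull (CCW) = [(-5, -9), (10, -8), (-3, 8), (-7, 8)]

Graham scan procedure:
  1. Find the pivot p₀ = point with lowest y (tie → lowest x): (-5, -9).
  2. Sort the remaining points by polar angle around p₀.
  3. Walk through sorted points, maintaining a stack; pop the top while the last three entries make a non-left turn (cross product ≤ 0).
  4. Final stack is the convex hull in CCW order: (-5, -9), (10, -8), (-3, 8), (-7, 8).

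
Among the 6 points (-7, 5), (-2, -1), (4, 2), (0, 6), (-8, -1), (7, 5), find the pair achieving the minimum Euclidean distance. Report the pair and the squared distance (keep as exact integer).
Pair = ((4, 2), (7, 5)); squared distance = 18

Compute all C(6, 2) = 15 pairwise squared distances (x_i − x_j)² + (y_i − y_j)². The minimum is 18, attained by the pair ((4, 2), (7, 5)).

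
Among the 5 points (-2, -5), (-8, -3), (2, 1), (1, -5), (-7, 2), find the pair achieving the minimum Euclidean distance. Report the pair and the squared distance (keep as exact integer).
Pair = ((-2, -5), (1, -5)); squared distance = 9

Compute all C(5, 2) = 10 pairwise squared distances (x_i − x_j)² + (y_i − y_j)². The minimum is 9, attained by the pair ((-2, -5), (1, -5)).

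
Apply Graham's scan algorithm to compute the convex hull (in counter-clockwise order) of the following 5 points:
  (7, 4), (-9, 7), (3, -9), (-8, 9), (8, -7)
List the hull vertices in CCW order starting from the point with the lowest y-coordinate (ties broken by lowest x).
Hull (CCW) = [(3, -9), (8, -7), (7, 4), (-8, 9), (-9, 7)]

Graham scan procedure:
  1. Find the pivot p₀ = point with lowest y (tie → lowest x): (3, -9).
  2. Sort the remaining points by polar angle around p₀.
  3. Walk through sorted points, maintaining a stack; pop the top while the last three entries make a non-left turn (cross product ≤ 0).
  4. Final stack is the convex hull in CCW order: (3, -9), (8, -7), (7, 4), (-8, 9), (-9, 7).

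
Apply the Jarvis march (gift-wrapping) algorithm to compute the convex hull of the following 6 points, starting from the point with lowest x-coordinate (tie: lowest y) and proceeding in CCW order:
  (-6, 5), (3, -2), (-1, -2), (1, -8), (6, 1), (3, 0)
Hull (CCW) = [(-6, 5), (1, -8), (6, 1)]

Jarvis march: at each step, from the current hull vertex p, select the next vertex q as the point such that every other point lies strictly to the left of (or on) the directed line p → q. (Equivalently: for every other point r, the cross product (q − p) × (r − p) ≥ 0.)
Starting point (lowest x, tie lowest y): (-6, 5). Wrap until returning to start. Resulting hull: (-6, 5), (1, -8), (6, 1).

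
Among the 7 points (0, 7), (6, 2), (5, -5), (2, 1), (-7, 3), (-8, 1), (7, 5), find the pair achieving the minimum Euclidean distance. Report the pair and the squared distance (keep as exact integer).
Pair = ((-7, 3), (-8, 1)); squared distance = 5

Compute all C(7, 2) = 21 pairwise squared distances (x_i − x_j)² + (y_i − y_j)². The minimum is 5, attained by the pair ((-7, 3), (-8, 1)).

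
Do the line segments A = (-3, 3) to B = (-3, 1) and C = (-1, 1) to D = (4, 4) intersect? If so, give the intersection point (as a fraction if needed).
No (intersection of containing lines falls outside at least one segment)

Parametrize and solve: t = 8/5, s = -2/5. At least one of these is outside [0, 1], so the segments do not intersect.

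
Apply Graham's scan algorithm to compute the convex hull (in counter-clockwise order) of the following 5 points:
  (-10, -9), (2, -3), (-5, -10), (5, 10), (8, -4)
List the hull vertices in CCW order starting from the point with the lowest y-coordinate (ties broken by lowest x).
Hull (CCW) = [(-5, -10), (8, -4), (5, 10), (-10, -9)]

Graham scan procedure:
  1. Find the pivot p₀ = point with lowest y (tie → lowest x): (-5, -10).
  2. Sort the remaining points by polar angle around p₀.
  3. Walk through sorted points, maintaining a stack; pop the top while the last three entries make a non-left turn (cross product ≤ 0).
  4. Final stack is the convex hull in CCW order: (-5, -10), (8, -4), (5, 10), (-10, -9).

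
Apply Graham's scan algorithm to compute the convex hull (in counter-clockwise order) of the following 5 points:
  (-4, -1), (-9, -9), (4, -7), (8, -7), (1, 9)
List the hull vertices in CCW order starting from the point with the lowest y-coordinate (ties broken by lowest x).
Hull (CCW) = [(-9, -9), (8, -7), (1, 9)]

Graham scan procedure:
  1. Find the pivot p₀ = point with lowest y (tie → lowest x): (-9, -9).
  2. Sort the remaining points by polar angle around p₀.
  3. Walk through sorted points, maintaining a stack; pop the top while the last three entries make a non-left turn (cross product ≤ 0).
  4. Final stack is the convex hull in CCW order: (-9, -9), (8, -7), (1, 9).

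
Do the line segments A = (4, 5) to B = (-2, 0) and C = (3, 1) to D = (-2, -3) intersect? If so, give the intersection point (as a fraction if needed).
No (intersection of containing lines falls outside at least one segment)

Parametrize and solve: t = 16, s = 19. At least one of these is outside [0, 1], so the segments do not intersect.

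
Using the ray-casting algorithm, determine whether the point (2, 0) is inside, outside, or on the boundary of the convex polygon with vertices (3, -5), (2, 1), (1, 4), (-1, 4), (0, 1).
The point (2, 0) lies strictly inside the polygon

Cast a horizontal ray to the right from the query point and count how many polygon edges it crosses (each edge strictly once or zero times, handled with the usual half-open convention). 
Parity of crossings → odd ⇒ inside.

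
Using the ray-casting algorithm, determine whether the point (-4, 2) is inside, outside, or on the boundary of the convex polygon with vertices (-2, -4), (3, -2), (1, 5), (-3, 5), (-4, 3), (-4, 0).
The point (-4, 2) lies on the polygon boundary

Boundary check: the query satisfies the collinearity and bounding-box conditions for some polygon edge, so it lies exactly on the boundary.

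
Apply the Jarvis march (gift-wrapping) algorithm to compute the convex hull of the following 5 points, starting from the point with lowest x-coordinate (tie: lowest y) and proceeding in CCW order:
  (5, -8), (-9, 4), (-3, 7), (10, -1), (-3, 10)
Hull (CCW) = [(-9, 4), (5, -8), (10, -1), (-3, 10)]

Jarvis march: at each step, from the current hull vertex p, select the next vertex q as the point such that every other point lies strictly to the left of (or on) the directed line p → q. (Equivalently: for every other point r, the cross product (q − p) × (r − p) ≥ 0.)
Starting point (lowest x, tie lowest y): (-9, 4). Wrap until returning to start. Resulting hull: (-9, 4), (5, -8), (10, -1), (-3, 10).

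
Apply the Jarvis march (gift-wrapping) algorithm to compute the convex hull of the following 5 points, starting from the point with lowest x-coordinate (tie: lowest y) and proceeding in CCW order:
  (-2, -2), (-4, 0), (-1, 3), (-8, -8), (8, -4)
Hull (CCW) = [(-8, -8), (8, -4), (-1, 3), (-4, 0)]

Jarvis march: at each step, from the current hull vertex p, select the next vertex q as the point such that every other point lies strictly to the left of (or on) the directed line p → q. (Equivalently: for every other point r, the cross product (q − p) × (r − p) ≥ 0.)
Starting point (lowest x, tie lowest y): (-8, -8). Wrap until returning to start. Resulting hull: (-8, -8), (8, -4), (-1, 3), (-4, 0).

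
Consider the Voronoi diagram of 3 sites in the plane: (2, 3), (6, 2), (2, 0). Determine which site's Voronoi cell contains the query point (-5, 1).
Nearest site = (2, 0)

The Voronoi cell of site s contains exactly those query points closer to s than to any other site. Compute squared distances from q = (-5, 1) to each site:
  (2 − -5)² + (0 − 1)² = 50
  (2 − -5)² + (3 − 1)² = 53
  (6 − -5)² + (2 − 1)² = 122
Minimum is attained by (2, 0), so q lies in its Voronoi cell.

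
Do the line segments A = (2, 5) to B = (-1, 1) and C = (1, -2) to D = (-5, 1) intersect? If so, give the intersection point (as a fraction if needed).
No (intersection of containing lines falls outside at least one segment)

Parametrize and solve: t = 15/11, s = 17/33. At least one of these is outside [0, 1], so the segments do not intersect.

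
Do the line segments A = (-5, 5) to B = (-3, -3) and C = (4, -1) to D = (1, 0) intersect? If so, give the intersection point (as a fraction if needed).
No (intersection of containing lines falls outside at least one segment)

Parametrize and solve: t = 9/22, s = 30/11. At least one of these is outside [0, 1], so the segments do not intersect.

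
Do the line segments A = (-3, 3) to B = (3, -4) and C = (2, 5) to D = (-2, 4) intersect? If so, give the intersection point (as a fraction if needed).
No (intersection of containing lines falls outside at least one segment)

Parametrize and solve: t = -3/34, s = 47/34. At least one of these is outside [0, 1], so the segments do not intersect.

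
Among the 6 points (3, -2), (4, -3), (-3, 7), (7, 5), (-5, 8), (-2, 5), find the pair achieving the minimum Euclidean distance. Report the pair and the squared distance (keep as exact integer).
Pair = ((3, -2), (4, -3)); squared distance = 2

Compute all C(6, 2) = 15 pairwise squared distances (x_i − x_j)² + (y_i − y_j)². The minimum is 2, attained by the pair ((3, -2), (4, -3)).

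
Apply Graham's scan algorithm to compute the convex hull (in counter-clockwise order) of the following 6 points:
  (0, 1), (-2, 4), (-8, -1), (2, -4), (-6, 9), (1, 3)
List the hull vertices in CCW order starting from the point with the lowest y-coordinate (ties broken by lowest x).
Hull (CCW) = [(2, -4), (1, 3), (-6, 9), (-8, -1)]

Graham scan procedure:
  1. Find the pivot p₀ = point with lowest y (tie → lowest x): (2, -4).
  2. Sort the remaining points by polar angle around p₀.
  3. Walk through sorted points, maintaining a stack; pop the top while the last three entries make a non-left turn (cross product ≤ 0).
  4. Final stack is the convex hull in CCW order: (2, -4), (1, 3), (-6, 9), (-8, -1).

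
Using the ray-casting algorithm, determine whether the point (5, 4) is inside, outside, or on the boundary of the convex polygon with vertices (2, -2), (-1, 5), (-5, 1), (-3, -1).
The point (5, 4) lies strictly outside the polygon

Cast a horizontal ray to the right from the query point and count how many polygon edges it crosses (each edge strictly once or zero times, handled with the usual half-open convention). 
Parity of crossings → even ⇒ outside.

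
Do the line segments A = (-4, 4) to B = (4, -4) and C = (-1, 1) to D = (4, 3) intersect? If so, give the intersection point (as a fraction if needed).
Yes; intersection at (-1, 1) (t = 3/8 on AB, s = 0 on CD)

Parametrize AB as A + t(B − A) = (-4 + 8 t, 4 + -8 t) and CD as C + s(D − C) = (-1 + 5 s, 1 + 2 s). Solve the linear system for (t, s). Determinant = -56 ≠ 0, so a unique intersection of the containing lines exists. Solution: t = 3/8, s = 0 — both in [0, 1], so the segments cross. Intersection point: (-1, 1).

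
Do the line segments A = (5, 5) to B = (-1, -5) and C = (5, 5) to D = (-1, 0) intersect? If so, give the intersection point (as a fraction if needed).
Yes; intersection at (5, 5) (t = 0 on AB, s = 0 on CD)

Parametrize AB as A + t(B − A) = (5 + -6 t, 5 + -10 t) and CD as C + s(D − C) = (5 + -6 s, 5 + -5 s). Solve the linear system for (t, s). Determinant = 30 ≠ 0, so a unique intersection of the containing lines exists. Solution: t = 0, s = 0 — both in [0, 1], so the segments cross. Intersection point: (5, 5).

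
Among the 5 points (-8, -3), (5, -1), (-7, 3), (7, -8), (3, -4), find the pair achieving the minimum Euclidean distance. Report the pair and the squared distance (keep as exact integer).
Pair = ((5, -1), (3, -4)); squared distance = 13

Compute all C(5, 2) = 10 pairwise squared distances (x_i − x_j)² + (y_i − y_j)². The minimum is 13, attained by the pair ((5, -1), (3, -4)).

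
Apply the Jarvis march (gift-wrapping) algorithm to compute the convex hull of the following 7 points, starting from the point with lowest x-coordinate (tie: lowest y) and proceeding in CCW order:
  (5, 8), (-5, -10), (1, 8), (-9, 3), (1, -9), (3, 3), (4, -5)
Hull (CCW) = [(-9, 3), (-5, -10), (1, -9), (4, -5), (5, 8), (1, 8)]

Jarvis march: at each step, from the current hull vertex p, select the next vertex q as the point such that every other point lies strictly to the left of (or on) the directed line p → q. (Equivalently: for every other point r, the cross product (q − p) × (r − p) ≥ 0.)
Starting point (lowest x, tie lowest y): (-9, 3). Wrap until returning to start. Resulting hull: (-9, 3), (-5, -10), (1, -9), (4, -5), (5, 8), (1, 8).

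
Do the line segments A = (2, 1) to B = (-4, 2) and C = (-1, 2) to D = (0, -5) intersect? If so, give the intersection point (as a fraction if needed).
Yes; intersection at (-38/41, 61/41) (t = 20/41 on AB, s = 3/41 on CD)

Parametrize AB as A + t(B − A) = (2 + -6 t, 1 + 1 t) and CD as C + s(D − C) = (-1 + 1 s, 2 + -7 s). Solve the linear system for (t, s). Determinant = -41 ≠ 0, so a unique intersection of the containing lines exists. Solution: t = 20/41, s = 3/41 — both in [0, 1], so the segments cross. Intersection point: (-38/41, 61/41).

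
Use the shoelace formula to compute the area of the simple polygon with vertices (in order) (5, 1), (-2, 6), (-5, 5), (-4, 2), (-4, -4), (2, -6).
Area = 75

Shoelace formula: Area = (1/2) |Σ_i (x_i · y_{i+1} − x_{i+1} · y_i)| (indices mod n). Compute each cross term:
  (5)(6) − (-2)(1) = 32
  (-2)(5) − (-5)(6) = 20
  (-5)(2) − (-4)(5) = 10
  (-4)(-4) − (-4)(2) = 24
  (-4)(-6) − (2)(-4) = 32
  (2)(1) − (5)(-6) = 32
Sum = 150, so (signed) Area = 150/2 = 75, |Area| = 75.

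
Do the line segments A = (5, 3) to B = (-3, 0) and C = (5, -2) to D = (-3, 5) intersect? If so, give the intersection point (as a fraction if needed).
Yes; intersection at (1, 3/2) (t = 1/2 on AB, s = 1/2 on CD)

Parametrize AB as A + t(B − A) = (5 + -8 t, 3 + -3 t) and CD as C + s(D − C) = (5 + -8 s, -2 + 7 s). Solve the linear system for (t, s). Determinant = 80 ≠ 0, so a unique intersection of the containing lines exists. Solution: t = 1/2, s = 1/2 — both in [0, 1], so the segments cross. Intersection point: (1, 3/2).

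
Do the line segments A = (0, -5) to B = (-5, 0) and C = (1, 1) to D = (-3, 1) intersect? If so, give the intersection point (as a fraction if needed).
No (intersection of containing lines falls outside at least one segment)

Parametrize and solve: t = 6/5, s = 7/4. At least one of these is outside [0, 1], so the segments do not intersect.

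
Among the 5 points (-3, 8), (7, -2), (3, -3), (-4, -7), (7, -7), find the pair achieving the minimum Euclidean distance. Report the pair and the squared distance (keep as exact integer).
Pair = ((7, -2), (3, -3)); squared distance = 17

Compute all C(5, 2) = 10 pairwise squared distances (x_i − x_j)² + (y_i − y_j)². The minimum is 17, attained by the pair ((7, -2), (3, -3)).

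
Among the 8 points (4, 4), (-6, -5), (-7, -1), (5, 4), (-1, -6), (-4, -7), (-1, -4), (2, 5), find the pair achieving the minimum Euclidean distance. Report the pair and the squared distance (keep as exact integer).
Pair = ((4, 4), (5, 4)); squared distance = 1

Compute all C(8, 2) = 28 pairwise squared distances (x_i − x_j)² + (y_i − y_j)². The minimum is 1, attained by the pair ((4, 4), (5, 4)).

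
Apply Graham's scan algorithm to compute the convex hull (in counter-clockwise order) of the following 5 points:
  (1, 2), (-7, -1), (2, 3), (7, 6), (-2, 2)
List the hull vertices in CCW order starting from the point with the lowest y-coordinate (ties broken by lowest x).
Hull (CCW) = [(-7, -1), (1, 2), (7, 6), (-2, 2)]

Graham scan procedure:
  1. Find the pivot p₀ = point with lowest y (tie → lowest x): (-7, -1).
  2. Sort the remaining points by polar angle around p₀.
  3. Walk through sorted points, maintaining a stack; pop the top while the last three entries make a non-left turn (cross product ≤ 0).
  4. Final stack is the convex hull in CCW order: (-7, -1), (1, 2), (7, 6), (-2, 2).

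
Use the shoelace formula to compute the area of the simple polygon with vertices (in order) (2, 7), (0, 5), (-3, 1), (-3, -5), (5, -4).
Area = 123/2

Shoelace formula: Area = (1/2) |Σ_i (x_i · y_{i+1} − x_{i+1} · y_i)| (indices mod n). Compute each cross term:
  (2)(5) − (0)(7) = 10
  (0)(1) − (-3)(5) = 15
  (-3)(-5) − (-3)(1) = 18
  (-3)(-4) − (5)(-5) = 37
  (5)(7) − (2)(-4) = 43
Sum = 123, so (signed) Area = 123/2 = 123/2, |Area| = 123/2.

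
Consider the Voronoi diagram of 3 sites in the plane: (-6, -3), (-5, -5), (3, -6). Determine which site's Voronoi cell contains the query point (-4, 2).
Nearest site = (-6, -3)

The Voronoi cell of site s contains exactly those query points closer to s than to any other site. Compute squared distances from q = (-4, 2) to each site:
  (-6 − -4)² + (-3 − 2)² = 29
  (-5 − -4)² + (-5 − 2)² = 50
  (3 − -4)² + (-6 − 2)² = 113
Minimum is attained by (-6, -3), so q lies in its Voronoi cell.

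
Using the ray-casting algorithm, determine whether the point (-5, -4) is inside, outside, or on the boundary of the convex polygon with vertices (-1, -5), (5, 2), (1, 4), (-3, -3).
The point (-5, -4) lies strictly outside the polygon

Cast a horizontal ray to the right from the query point and count how many polygon edges it crosses (each edge strictly once or zero times, handled with the usual half-open convention). 
Parity of crossings → even ⇒ outside.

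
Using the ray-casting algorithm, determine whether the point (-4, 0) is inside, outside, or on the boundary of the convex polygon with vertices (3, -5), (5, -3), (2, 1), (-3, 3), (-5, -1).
The point (-4, 0) lies strictly inside the polygon

Cast a horizontal ray to the right from the query point and count how many polygon edges it crosses (each edge strictly once or zero times, handled with the usual half-open convention). 
Parity of crossings → odd ⇒ inside.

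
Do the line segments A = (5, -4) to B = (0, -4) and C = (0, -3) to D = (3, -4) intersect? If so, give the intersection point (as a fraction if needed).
Yes; intersection at (3, -4) (t = 2/5 on AB, s = 1 on CD)

Parametrize AB as A + t(B − A) = (5 + -5 t, -4 + 0 t) and CD as C + s(D − C) = (0 + 3 s, -3 + -1 s). Solve the linear system for (t, s). Determinant = -5 ≠ 0, so a unique intersection of the containing lines exists. Solution: t = 2/5, s = 1 — both in [0, 1], so the segments cross. Intersection point: (3, -4).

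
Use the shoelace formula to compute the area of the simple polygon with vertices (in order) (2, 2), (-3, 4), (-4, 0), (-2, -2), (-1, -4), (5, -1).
Area = 77/2

Shoelace formula: Area = (1/2) |Σ_i (x_i · y_{i+1} − x_{i+1} · y_i)| (indices mod n). Compute each cross term:
  (2)(4) − (-3)(2) = 14
  (-3)(0) − (-4)(4) = 16
  (-4)(-2) − (-2)(0) = 8
  (-2)(-4) − (-1)(-2) = 6
  (-1)(-1) − (5)(-4) = 21
  (5)(2) − (2)(-1) = 12
Sum = 77, so (signed) Area = 77/2 = 77/2, |Area| = 77/2.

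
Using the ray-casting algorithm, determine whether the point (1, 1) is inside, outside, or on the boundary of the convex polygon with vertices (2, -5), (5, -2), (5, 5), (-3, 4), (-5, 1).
The point (1, 1) lies strictly inside the polygon

Cast a horizontal ray to the right from the query point and count how many polygon edges it crosses (each edge strictly once or zero times, handled with the usual half-open convention). 
Parity of crossings → odd ⇒ inside.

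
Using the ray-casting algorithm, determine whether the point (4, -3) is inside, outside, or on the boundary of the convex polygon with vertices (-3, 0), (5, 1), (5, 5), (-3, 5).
The point (4, -3) lies strictly outside the polygon

Cast a horizontal ray to the right from the query point and count how many polygon edges it crosses (each edge strictly once or zero times, handled with the usual half-open convention). 
Parity of crossings → even ⇒ outside.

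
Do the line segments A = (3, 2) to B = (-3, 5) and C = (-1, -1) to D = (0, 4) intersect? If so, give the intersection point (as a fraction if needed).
Yes; intersection at (-1/11, 39/11) (t = 17/33 on AB, s = 10/11 on CD)

Parametrize AB as A + t(B − A) = (3 + -6 t, 2 + 3 t) and CD as C + s(D − C) = (-1 + 1 s, -1 + 5 s). Solve the linear system for (t, s). Determinant = 33 ≠ 0, so a unique intersection of the containing lines exists. Solution: t = 17/33, s = 10/11 — both in [0, 1], so the segments cross. Intersection point: (-1/11, 39/11).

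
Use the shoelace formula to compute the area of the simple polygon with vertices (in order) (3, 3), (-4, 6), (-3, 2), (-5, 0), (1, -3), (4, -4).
Area = 97/2

Shoelace formula: Area = (1/2) |Σ_i (x_i · y_{i+1} − x_{i+1} · y_i)| (indices mod n). Compute each cross term:
  (3)(6) − (-4)(3) = 30
  (-4)(2) − (-3)(6) = 10
  (-3)(0) − (-5)(2) = 10
  (-5)(-3) − (1)(0) = 15
  (1)(-4) − (4)(-3) = 8
  (4)(3) − (3)(-4) = 24
Sum = 97, so (signed) Area = 97/2 = 97/2, |Area| = 97/2.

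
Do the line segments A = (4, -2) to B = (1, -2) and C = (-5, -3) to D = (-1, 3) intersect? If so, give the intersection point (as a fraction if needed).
No (intersection of containing lines falls outside at least one segment)

Parametrize and solve: t = 25/9, s = 1/6. At least one of these is outside [0, 1], so the segments do not intersect.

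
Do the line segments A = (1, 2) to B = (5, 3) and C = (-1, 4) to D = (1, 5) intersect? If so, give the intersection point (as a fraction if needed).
No (intersection of containing lines falls outside at least one segment)

Parametrize and solve: t = -3, s = -5. At least one of these is outside [0, 1], so the segments do not intersect.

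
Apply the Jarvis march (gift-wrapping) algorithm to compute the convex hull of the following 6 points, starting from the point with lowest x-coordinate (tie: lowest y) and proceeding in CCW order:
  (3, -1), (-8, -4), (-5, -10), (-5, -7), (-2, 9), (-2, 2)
Hull (CCW) = [(-8, -4), (-5, -10), (3, -1), (-2, 9)]

Jarvis march: at each step, from the current hull vertex p, select the next vertex q as the point such that every other point lies strictly to the left of (or on) the directed line p → q. (Equivalently: for every other point r, the cross product (q − p) × (r − p) ≥ 0.)
Starting point (lowest x, tie lowest y): (-8, -4). Wrap until returning to start. Resulting hull: (-8, -4), (-5, -10), (3, -1), (-2, 9).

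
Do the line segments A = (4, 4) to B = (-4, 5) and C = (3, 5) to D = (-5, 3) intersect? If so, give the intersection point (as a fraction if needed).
Yes; intersection at (2/3, 53/12) (t = 5/12 on AB, s = 7/24 on CD)

Parametrize AB as A + t(B − A) = (4 + -8 t, 4 + 1 t) and CD as C + s(D − C) = (3 + -8 s, 5 + -2 s). Solve the linear system for (t, s). Determinant = -24 ≠ 0, so a unique intersection of the containing lines exists. Solution: t = 5/12, s = 7/24 — both in [0, 1], so the segments cross. Intersection point: (2/3, 53/12).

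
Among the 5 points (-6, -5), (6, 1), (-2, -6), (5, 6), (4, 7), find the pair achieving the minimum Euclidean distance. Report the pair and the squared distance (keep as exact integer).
Pair = ((5, 6), (4, 7)); squared distance = 2

Compute all C(5, 2) = 10 pairwise squared distances (x_i − x_j)² + (y_i − y_j)². The minimum is 2, attained by the pair ((5, 6), (4, 7)).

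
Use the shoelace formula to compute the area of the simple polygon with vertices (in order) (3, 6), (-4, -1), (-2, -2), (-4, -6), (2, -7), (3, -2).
Area = 56

Shoelace formula: Area = (1/2) |Σ_i (x_i · y_{i+1} − x_{i+1} · y_i)| (indices mod n). Compute each cross term:
  (3)(-1) − (-4)(6) = 21
  (-4)(-2) − (-2)(-1) = 6
  (-2)(-6) − (-4)(-2) = 4
  (-4)(-7) − (2)(-6) = 40
  (2)(-2) − (3)(-7) = 17
  (3)(6) − (3)(-2) = 24
Sum = 112, so (signed) Area = 112/2 = 56, |Area| = 56.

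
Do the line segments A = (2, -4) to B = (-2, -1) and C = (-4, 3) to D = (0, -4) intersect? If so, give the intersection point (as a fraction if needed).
Yes; intersection at (-3/2, -11/8) (t = 7/8 on AB, s = 5/8 on CD)

Parametrize AB as A + t(B − A) = (2 + -4 t, -4 + 3 t) and CD as C + s(D − C) = (-4 + 4 s, 3 + -7 s). Solve the linear system for (t, s). Determinant = -16 ≠ 0, so a unique intersection of the containing lines exists. Solution: t = 7/8, s = 5/8 — both in [0, 1], so the segments cross. Intersection point: (-3/2, -11/8).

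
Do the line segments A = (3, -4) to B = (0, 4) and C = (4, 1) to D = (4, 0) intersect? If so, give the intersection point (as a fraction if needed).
No (intersection of containing lines falls outside at least one segment)

Parametrize and solve: t = -1/3, s = 23/3. At least one of these is outside [0, 1], so the segments do not intersect.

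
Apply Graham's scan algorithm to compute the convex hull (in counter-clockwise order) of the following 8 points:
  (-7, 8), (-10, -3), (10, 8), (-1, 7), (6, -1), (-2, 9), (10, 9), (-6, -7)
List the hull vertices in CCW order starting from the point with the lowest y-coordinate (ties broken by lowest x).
Hull (CCW) = [(-6, -7), (6, -1), (10, 8), (10, 9), (-2, 9), (-7, 8), (-10, -3)]

Graham scan procedure:
  1. Find the pivot p₀ = point with lowest y (tie → lowest x): (-6, -7).
  2. Sort the remaining points by polar angle around p₀.
  3. Walk through sorted points, maintaining a stack; pop the top while the last three entries make a non-left turn (cross product ≤ 0).
  4. Final stack is the convex hull in CCW order: (-6, -7), (6, -1), (10, 8), (10, 9), (-2, 9), (-7, 8), (-10, -3).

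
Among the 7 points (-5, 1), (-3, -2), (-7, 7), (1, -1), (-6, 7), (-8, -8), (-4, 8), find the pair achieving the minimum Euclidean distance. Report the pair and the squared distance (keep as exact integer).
Pair = ((-7, 7), (-6, 7)); squared distance = 1

Compute all C(7, 2) = 21 pairwise squared distances (x_i − x_j)² + (y_i − y_j)². The minimum is 1, attained by the pair ((-7, 7), (-6, 7)).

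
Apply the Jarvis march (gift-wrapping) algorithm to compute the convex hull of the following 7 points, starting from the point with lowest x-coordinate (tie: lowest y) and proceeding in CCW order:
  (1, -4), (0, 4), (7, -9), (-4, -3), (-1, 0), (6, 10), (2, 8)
Hull (CCW) = [(-4, -3), (7, -9), (6, 10), (2, 8)]

Jarvis march: at each step, from the current hull vertex p, select the next vertex q as the point such that every other point lies strictly to the left of (or on) the directed line p → q. (Equivalently: for every other point r, the cross product (q − p) × (r − p) ≥ 0.)
Starting point (lowest x, tie lowest y): (-4, -3). Wrap until returning to start. Resulting hull: (-4, -3), (7, -9), (6, 10), (2, 8).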